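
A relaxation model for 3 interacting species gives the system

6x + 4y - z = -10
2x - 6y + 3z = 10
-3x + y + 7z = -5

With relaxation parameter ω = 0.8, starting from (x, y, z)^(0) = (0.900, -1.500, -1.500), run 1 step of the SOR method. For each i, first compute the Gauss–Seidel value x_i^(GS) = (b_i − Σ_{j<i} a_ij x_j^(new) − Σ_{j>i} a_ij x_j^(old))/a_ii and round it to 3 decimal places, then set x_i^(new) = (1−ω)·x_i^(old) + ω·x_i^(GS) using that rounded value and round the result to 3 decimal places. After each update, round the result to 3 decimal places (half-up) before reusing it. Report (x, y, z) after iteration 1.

(-0.554, -2.381, -0.790)

Iteration 1:
  x: GS value = (-10 - (4)·-1.500 - (-1)·-1.500) / (6) = -0.917;  x ← (1−ω)·0.900 + ω·-0.917 = -0.554
  y: GS value = (10 - (2)·-0.554 - (3)·-1.500) / (-6) = -2.601;  y ← (1−ω)·-1.500 + ω·-2.601 = -2.381
  z: GS value = (-5 - (-3)·-0.554 - (1)·-2.381) / (7) = -0.612;  z ← (1−ω)·-1.500 + ω·-0.612 = -0.790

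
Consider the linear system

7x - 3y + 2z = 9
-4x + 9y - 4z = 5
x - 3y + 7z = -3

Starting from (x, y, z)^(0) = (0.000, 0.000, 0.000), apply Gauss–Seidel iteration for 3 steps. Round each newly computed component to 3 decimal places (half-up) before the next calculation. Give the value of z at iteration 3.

Iteration 1:
  x = (9 - (-3)·0.000 - (2)·0.000) / (7) = 1.286
  y = (5 - (-4)·1.286 - (-4)·0.000) / (9) = 1.127
  z = (-3 - (1)·1.286 - (-3)·1.127) / (7) = -0.129
Iteration 2:
  x = (9 - (-3)·1.127 - (2)·-0.129) / (7) = 1.806
  y = (5 - (-4)·1.806 - (-4)·-0.129) / (9) = 1.301
  z = (-3 - (1)·1.806 - (-3)·1.301) / (7) = -0.129
Iteration 3:
  x = (9 - (-3)·1.301 - (2)·-0.129) / (7) = 1.880
  y = (5 - (-4)·1.880 - (-4)·-0.129) / (9) = 1.334
  z = (-3 - (1)·1.880 - (-3)·1.334) / (7) = -0.125

-0.125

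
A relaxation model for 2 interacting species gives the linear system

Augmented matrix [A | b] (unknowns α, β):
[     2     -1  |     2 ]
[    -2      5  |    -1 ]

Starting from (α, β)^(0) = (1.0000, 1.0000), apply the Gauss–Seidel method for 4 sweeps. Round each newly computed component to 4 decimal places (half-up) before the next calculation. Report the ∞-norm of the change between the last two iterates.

Iteration 1:
  α = (2 - (-1)·1.0000) / (2) = 1.5000
  β = (-1 - (-2)·1.5000) / (5) = 0.4000
Iteration 2:
  α = (2 - (-1)·0.4000) / (2) = 1.2000
  β = (-1 - (-2)·1.2000) / (5) = 0.2800
Iteration 3:
  α = (2 - (-1)·0.2800) / (2) = 1.1400
  β = (-1 - (-2)·1.1400) / (5) = 0.2560
Iteration 4:
  α = (2 - (-1)·0.2560) / (2) = 1.1280
  β = (-1 - (-2)·1.1280) / (5) = 0.2512
Change: (-0.0120, -0.0048) → max |·| = 0.0120

0.0120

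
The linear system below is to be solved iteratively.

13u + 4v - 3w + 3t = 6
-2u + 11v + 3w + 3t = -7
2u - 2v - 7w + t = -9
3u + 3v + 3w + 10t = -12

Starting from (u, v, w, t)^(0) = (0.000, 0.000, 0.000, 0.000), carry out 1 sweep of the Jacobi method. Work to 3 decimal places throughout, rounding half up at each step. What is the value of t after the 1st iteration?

Iteration 1:
  u = (6 - (4)·0.000 - (-3)·0.000 - (3)·0.000) / (13) = 0.462
  v = (-7 - (-2)·0.000 - (3)·0.000 - (3)·0.000) / (11) = -0.636
  w = (-9 - (2)·0.000 - (-2)·0.000 - (1)·0.000) / (-7) = 1.286
  t = (-12 - (3)·0.000 - (3)·0.000 - (3)·0.000) / (10) = -1.200

-1.200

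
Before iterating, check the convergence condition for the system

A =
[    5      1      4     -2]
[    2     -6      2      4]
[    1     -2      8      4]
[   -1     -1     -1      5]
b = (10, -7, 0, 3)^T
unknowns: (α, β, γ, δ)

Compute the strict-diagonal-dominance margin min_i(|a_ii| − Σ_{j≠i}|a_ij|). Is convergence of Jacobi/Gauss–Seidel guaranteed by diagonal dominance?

row 1: |5| − (1+4+2) = -2
row 2: |-6| − (2+2+4) = -2
row 3: |8| − (1+2+4) = 1
row 4: |5| − (1+1+1) = 2
minimum over rows = -2 → not strictly diagonally dominant

-2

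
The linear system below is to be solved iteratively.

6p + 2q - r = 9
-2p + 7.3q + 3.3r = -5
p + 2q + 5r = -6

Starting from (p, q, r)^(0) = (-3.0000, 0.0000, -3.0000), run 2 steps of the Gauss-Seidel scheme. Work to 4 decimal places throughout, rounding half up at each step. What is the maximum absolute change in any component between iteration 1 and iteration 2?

Iteration 1:
  p = (9 - (2)·0.0000 - (-1)·-3.0000) / (6) = 1.0000
  q = (-5 - (-2)·1.0000 - (3.3)·-3.0000) / (7.3) = 0.9452
  r = (-6 - (1)·1.0000 - (2)·0.9452) / (5) = -1.7781
Iteration 2:
  p = (9 - (2)·0.9452 - (-1)·-1.7781) / (6) = 0.8886
  q = (-5 - (-2)·0.8886 - (3.3)·-1.7781) / (7.3) = 0.3623
  r = (-6 - (1)·0.8886 - (2)·0.3623) / (5) = -1.5226
Change: (-0.1114, -0.5829, 0.2555) → max |·| = 0.5829

0.5829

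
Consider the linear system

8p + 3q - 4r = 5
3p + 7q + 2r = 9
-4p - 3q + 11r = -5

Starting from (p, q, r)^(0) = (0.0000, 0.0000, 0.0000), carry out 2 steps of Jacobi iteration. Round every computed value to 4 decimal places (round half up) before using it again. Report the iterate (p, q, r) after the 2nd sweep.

(-0.0844, 1.1477, 0.1234)

Iteration 1:
  p = (5 - (3)·0.0000 - (-4)·0.0000) / (8) = 0.6250
  q = (9 - (3)·0.0000 - (2)·0.0000) / (7) = 1.2857
  r = (-5 - (-4)·0.0000 - (-3)·0.0000) / (11) = -0.4545
Iteration 2:
  p = (5 - (3)·1.2857 - (-4)·-0.4545) / (8) = -0.0844
  q = (9 - (3)·0.6250 - (2)·-0.4545) / (7) = 1.1477
  r = (-5 - (-4)·0.6250 - (-3)·1.2857) / (11) = 0.1234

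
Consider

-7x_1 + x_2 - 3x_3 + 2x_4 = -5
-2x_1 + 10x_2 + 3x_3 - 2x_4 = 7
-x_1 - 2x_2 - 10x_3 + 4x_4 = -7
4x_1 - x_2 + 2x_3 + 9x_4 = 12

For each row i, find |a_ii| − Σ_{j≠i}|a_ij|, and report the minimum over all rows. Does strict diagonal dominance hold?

row 1: |-7| − (1+3+2) = 1
row 2: |10| − (2+3+2) = 3
row 3: |-10| − (1+2+4) = 3
row 4: |9| − (4+1+2) = 2
minimum over rows = 1 → strictly diagonally dominant (convergence guaranteed)

1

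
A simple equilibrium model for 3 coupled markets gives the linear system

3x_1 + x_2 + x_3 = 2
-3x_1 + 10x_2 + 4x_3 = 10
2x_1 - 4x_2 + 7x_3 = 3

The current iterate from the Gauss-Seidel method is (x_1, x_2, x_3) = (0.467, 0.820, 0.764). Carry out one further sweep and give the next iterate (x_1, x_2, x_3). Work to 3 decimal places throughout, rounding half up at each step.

(0.139, 0.736, 0.809)

One sweep:
  x_1 = (2 - (1)·0.820 - (1)·0.764) / (3) = 0.139
  x_2 = (10 - (-3)·0.139 - (4)·0.764) / (10) = 0.736
  x_3 = (3 - (2)·0.139 - (-4)·0.736) / (7) = 0.809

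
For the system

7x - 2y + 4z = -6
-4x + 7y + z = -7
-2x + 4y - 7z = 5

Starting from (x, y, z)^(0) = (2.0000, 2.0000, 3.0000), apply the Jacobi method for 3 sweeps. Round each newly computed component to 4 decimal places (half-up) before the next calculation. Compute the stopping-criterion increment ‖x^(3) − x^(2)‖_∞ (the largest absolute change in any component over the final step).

Iteration 1:
  x = (-6 - (-2)·2.0000 - (4)·3.0000) / (7) = -2.0000
  y = (-7 - (-4)·2.0000 - (1)·3.0000) / (7) = -0.2857
  z = (5 - (-2)·2.0000 - (4)·2.0000) / (-7) = -0.1429
Iteration 2:
  x = (-6 - (-2)·-0.2857 - (4)·-0.1429) / (7) = -0.8571
  y = (-7 - (-4)·-2.0000 - (1)·-0.1429) / (7) = -2.1224
  z = (5 - (-2)·-2.0000 - (4)·-0.2857) / (-7) = -0.3061
Iteration 3:
  x = (-6 - (-2)·-2.1224 - (4)·-0.3061) / (7) = -1.2886
  y = (-7 - (-4)·-0.8571 - (1)·-0.3061) / (7) = -1.4460
  z = (5 - (-2)·-0.8571 - (4)·-2.1224) / (-7) = -1.6822
Change: (-0.4315, 0.6764, -1.3761) → max |·| = 1.3761

1.3761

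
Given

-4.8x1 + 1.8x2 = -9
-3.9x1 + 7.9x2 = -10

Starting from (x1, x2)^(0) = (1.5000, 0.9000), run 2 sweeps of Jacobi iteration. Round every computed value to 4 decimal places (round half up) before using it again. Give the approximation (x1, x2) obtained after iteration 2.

Iteration 1:
  x1 = (-9 - (1.8)·0.9000) / (-4.8) = 2.2125
  x2 = (-10 - (-3.9)·1.5000) / (7.9) = -0.5253
Iteration 2:
  x1 = (-9 - (1.8)·-0.5253) / (-4.8) = 1.6780
  x2 = (-10 - (-3.9)·2.2125) / (7.9) = -0.1736

(1.6780, -0.1736)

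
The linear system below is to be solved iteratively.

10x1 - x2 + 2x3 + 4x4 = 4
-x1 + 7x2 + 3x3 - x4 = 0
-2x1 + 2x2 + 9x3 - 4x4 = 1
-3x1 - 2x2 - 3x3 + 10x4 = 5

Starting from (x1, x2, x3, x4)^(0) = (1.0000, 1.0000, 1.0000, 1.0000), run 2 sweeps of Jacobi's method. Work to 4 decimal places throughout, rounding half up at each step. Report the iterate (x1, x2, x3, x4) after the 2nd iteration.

(-0.2454, -0.0667, 0.6984, 0.6081)

Iteration 1:
  x1 = (4 - (-1)·1.0000 - (2)·1.0000 - (4)·1.0000) / (10) = -0.1000
  x2 = (0 - (-1)·1.0000 - (3)·1.0000 - (-1)·1.0000) / (7) = -0.1429
  x3 = (1 - (-2)·1.0000 - (2)·1.0000 - (-4)·1.0000) / (9) = 0.5556
  x4 = (5 - (-3)·1.0000 - (-2)·1.0000 - (-3)·1.0000) / (10) = 1.3000
Iteration 2:
  x1 = (4 - (-1)·-0.1429 - (2)·0.5556 - (4)·1.3000) / (10) = -0.2454
  x2 = (0 - (-1)·-0.1000 - (3)·0.5556 - (-1)·1.3000) / (7) = -0.0667
  x3 = (1 - (-2)·-0.1000 - (2)·-0.1429 - (-4)·1.3000) / (9) = 0.6984
  x4 = (5 - (-3)·-0.1000 - (-2)·-0.1429 - (-3)·0.5556) / (10) = 0.6081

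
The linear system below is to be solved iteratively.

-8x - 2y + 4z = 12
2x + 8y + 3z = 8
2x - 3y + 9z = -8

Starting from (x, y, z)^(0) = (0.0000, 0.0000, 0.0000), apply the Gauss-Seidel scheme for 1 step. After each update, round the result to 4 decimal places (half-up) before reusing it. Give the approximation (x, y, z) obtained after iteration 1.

Iteration 1:
  x = (12 - (-2)·0.0000 - (4)·0.0000) / (-8) = -1.5000
  y = (8 - (2)·-1.5000 - (3)·0.0000) / (8) = 1.3750
  z = (-8 - (2)·-1.5000 - (-3)·1.3750) / (9) = -0.0972

(-1.5000, 1.3750, -0.0972)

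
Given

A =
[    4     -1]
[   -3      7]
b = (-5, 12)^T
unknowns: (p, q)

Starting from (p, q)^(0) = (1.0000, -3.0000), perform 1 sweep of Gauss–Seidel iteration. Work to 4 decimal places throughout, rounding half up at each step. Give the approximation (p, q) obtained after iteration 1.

(-2.0000, 0.8571)

Iteration 1:
  p = (-5 - (-1)·-3.0000) / (4) = -2.0000
  q = (12 - (-3)·-2.0000) / (7) = 0.8571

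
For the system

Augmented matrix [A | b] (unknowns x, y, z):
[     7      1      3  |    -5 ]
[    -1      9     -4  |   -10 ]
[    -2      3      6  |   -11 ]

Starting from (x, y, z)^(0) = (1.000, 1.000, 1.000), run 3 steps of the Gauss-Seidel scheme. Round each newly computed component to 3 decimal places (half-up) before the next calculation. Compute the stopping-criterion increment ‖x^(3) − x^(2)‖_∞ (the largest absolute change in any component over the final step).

Iteration 1:
  x = (-5 - (1)·1.000 - (3)·1.000) / (7) = -1.286
  y = (-10 - (-1)·-1.286 - (-4)·1.000) / (9) = -0.810
  z = (-11 - (-2)·-1.286 - (3)·-0.810) / (6) = -1.857
Iteration 2:
  x = (-5 - (1)·-0.810 - (3)·-1.857) / (7) = 0.197
  y = (-10 - (-1)·0.197 - (-4)·-1.857) / (9) = -1.915
  z = (-11 - (-2)·0.197 - (3)·-1.915) / (6) = -0.810
Iteration 3:
  x = (-5 - (1)·-1.915 - (3)·-0.810) / (7) = -0.094
  y = (-10 - (-1)·-0.094 - (-4)·-0.810) / (9) = -1.482
  z = (-11 - (-2)·-0.094 - (3)·-1.482) / (6) = -1.124
Change: (-0.291, 0.433, -0.314) → max |·| = 0.433

0.433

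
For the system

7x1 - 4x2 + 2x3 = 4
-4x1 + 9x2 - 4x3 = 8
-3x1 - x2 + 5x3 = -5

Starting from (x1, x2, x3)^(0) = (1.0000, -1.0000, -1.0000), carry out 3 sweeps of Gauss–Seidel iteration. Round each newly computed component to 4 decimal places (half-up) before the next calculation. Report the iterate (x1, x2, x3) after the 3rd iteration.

(1.2140, 1.3722, 0.0028)

Iteration 1:
  x1 = (4 - (-4)·-1.0000 - (2)·-1.0000) / (7) = 0.2857
  x2 = (8 - (-4)·0.2857 - (-4)·-1.0000) / (9) = 0.5714
  x3 = (-5 - (-3)·0.2857 - (-1)·0.5714) / (5) = -0.7143
Iteration 2:
  x1 = (4 - (-4)·0.5714 - (2)·-0.7143) / (7) = 1.1020
  x2 = (8 - (-4)·1.1020 - (-4)·-0.7143) / (9) = 1.0612
  x3 = (-5 - (-3)·1.1020 - (-1)·1.0612) / (5) = -0.1266
Iteration 3:
  x1 = (4 - (-4)·1.0612 - (2)·-0.1266) / (7) = 1.2140
  x2 = (8 - (-4)·1.2140 - (-4)·-0.1266) / (9) = 1.3722
  x3 = (-5 - (-3)·1.2140 - (-1)·1.3722) / (5) = 0.0028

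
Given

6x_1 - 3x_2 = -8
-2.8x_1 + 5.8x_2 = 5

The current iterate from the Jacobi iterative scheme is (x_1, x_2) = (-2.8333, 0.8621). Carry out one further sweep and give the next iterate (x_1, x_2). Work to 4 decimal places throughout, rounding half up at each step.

(-0.9023, -0.5057)

One sweep:
  x_1 = (-8 - (-3)·0.8621) / (6) = -0.9023
  x_2 = (5 - (-2.8)·-2.8333) / (5.8) = -0.5057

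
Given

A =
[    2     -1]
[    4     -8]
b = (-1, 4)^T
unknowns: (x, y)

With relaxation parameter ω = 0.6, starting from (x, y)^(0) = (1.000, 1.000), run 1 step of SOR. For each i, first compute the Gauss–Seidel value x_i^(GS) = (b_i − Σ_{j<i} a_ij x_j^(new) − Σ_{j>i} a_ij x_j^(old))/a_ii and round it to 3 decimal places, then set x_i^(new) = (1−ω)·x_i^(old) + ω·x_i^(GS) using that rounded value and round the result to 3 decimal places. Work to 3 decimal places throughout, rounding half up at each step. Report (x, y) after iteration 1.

(0.400, 0.220)

Iteration 1:
  x: GS value = (-1 - (-1)·1.000) / (2) = 0.000;  x ← (1−ω)·1.000 + ω·0.000 = 0.400
  y: GS value = (4 - (4)·0.400) / (-8) = -0.300;  y ← (1−ω)·1.000 + ω·-0.300 = 0.220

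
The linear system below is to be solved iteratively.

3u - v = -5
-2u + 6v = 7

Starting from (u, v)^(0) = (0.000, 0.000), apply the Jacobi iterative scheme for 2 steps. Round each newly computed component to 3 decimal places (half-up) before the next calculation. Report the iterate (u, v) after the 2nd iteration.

(-1.278, 0.611)

Iteration 1:
  u = (-5 - (-1)·0.000) / (3) = -1.667
  v = (7 - (-2)·0.000) / (6) = 1.167
Iteration 2:
  u = (-5 - (-1)·1.167) / (3) = -1.278
  v = (7 - (-2)·-1.667) / (6) = 0.611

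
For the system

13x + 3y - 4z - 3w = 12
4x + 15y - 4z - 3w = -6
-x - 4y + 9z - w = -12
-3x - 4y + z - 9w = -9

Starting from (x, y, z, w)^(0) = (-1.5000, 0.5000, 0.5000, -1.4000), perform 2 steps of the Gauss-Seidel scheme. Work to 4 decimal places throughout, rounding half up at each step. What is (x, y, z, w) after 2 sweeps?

Iteration 1:
  x = (12 - (3)·0.5000 - (-4)·0.5000 - (-3)·-1.4000) / (13) = 0.6385
  y = (-6 - (4)·0.6385 - (-4)·0.5000 - (-3)·-1.4000) / (15) = -0.7169
  z = (-12 - (-1)·0.6385 - (-4)·-0.7169 - (-1)·-1.4000) / (9) = -1.7366
  w = (-9 - (-3)·0.6385 - (-4)·-0.7169 - (1)·-1.7366) / (-9) = 0.9128
Iteration 2:
  x = (12 - (3)·-0.7169 - (-4)·-1.7366 - (-3)·0.9128) / (13) = 0.7648
  y = (-6 - (4)·0.7648 - (-4)·-1.7366 - (-3)·0.9128) / (15) = -0.8845
  z = (-12 - (-1)·0.7648 - (-4)·-0.8845 - (-1)·0.9128) / (9) = -1.5400
  w = (-9 - (-3)·0.7648 - (-4)·-0.8845 - (1)·-1.5400) / (-9) = 0.9671

(0.7648, -0.8845, -1.5400, 0.9671)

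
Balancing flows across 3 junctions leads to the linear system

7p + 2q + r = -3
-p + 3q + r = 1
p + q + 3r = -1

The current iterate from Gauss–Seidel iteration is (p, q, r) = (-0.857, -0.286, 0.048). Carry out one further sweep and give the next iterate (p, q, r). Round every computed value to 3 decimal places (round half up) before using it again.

(-0.354, 0.199, -0.282)

One sweep:
  p = (-3 - (2)·-0.286 - (1)·0.048) / (7) = -0.354
  q = (1 - (-1)·-0.354 - (1)·0.048) / (3) = 0.199
  r = (-1 - (1)·-0.354 - (1)·0.199) / (3) = -0.282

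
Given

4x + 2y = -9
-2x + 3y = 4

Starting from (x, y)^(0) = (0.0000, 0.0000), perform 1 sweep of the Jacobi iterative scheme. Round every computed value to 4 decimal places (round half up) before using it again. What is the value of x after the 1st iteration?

-2.2500

Iteration 1:
  x = (-9 - (2)·0.0000) / (4) = -2.2500
  y = (4 - (-2)·0.0000) / (3) = 1.3333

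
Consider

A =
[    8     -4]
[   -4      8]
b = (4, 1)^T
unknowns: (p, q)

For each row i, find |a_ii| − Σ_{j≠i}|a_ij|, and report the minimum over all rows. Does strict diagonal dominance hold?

4

row 1: |8| − (4) = 4
row 2: |8| − (4) = 4
minimum over rows = 4 → strictly diagonally dominant (convergence guaranteed)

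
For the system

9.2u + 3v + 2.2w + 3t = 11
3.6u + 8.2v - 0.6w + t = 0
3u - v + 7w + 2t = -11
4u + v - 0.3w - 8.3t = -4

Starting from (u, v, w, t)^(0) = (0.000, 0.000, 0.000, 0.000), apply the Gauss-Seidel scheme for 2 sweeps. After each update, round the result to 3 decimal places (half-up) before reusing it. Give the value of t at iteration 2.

1.201

Iteration 1:
  u = (11 - (3)·0.000 - (2.2)·0.000 - (3)·0.000) / (9.2) = 1.196
  v = (0 - (3.6)·1.196 - (-0.6)·0.000 - (1)·0.000) / (8.2) = -0.525
  w = (-11 - (3)·1.196 - (-1)·-0.525 - (2)·0.000) / (7) = -2.159
  t = (-4 - (4)·1.196 - (1)·-0.525 - (-0.3)·-2.159) / (-8.3) = 1.073
Iteration 2:
  u = (11 - (3)·-0.525 - (2.2)·-2.159 - (3)·1.073) / (9.2) = 1.533
  v = (0 - (3.6)·1.533 - (-0.6)·-2.159 - (1)·1.073) / (8.2) = -0.962
  w = (-11 - (3)·1.533 - (-1)·-0.962 - (2)·1.073) / (7) = -2.672
  t = (-4 - (4)·1.533 - (1)·-0.962 - (-0.3)·-2.672) / (-8.3) = 1.201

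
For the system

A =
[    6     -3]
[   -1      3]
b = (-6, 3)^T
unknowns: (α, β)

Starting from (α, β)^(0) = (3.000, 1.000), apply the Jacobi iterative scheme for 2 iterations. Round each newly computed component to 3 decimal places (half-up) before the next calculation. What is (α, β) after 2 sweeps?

Iteration 1:
  α = (-6 - (-3)·1.000) / (6) = -0.500
  β = (3 - (-1)·3.000) / (3) = 2.000
Iteration 2:
  α = (-6 - (-3)·2.000) / (6) = 0.000
  β = (3 - (-1)·-0.500) / (3) = 0.833

(0.000, 0.833)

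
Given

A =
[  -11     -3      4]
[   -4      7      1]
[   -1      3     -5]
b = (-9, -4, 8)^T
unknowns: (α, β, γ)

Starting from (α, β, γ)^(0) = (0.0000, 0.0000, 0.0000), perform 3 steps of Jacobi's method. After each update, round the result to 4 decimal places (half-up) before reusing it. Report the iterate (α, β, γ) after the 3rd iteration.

(0.0182, -0.0464, -1.6036)

Iteration 1:
  α = (-9 - (-3)·0.0000 - (4)·0.0000) / (-11) = 0.8182
  β = (-4 - (-4)·0.0000 - (1)·0.0000) / (7) = -0.5714
  γ = (8 - (-1)·0.0000 - (3)·0.0000) / (-5) = -1.6000
Iteration 2:
  α = (-9 - (-3)·-0.5714 - (4)·-1.6000) / (-11) = 0.3922
  β = (-4 - (-4)·0.8182 - (1)·-1.6000) / (7) = 0.1247
  γ = (8 - (-1)·0.8182 - (3)·-0.5714) / (-5) = -2.1065
Iteration 3:
  α = (-9 - (-3)·0.1247 - (4)·-2.1065) / (-11) = 0.0182
  β = (-4 - (-4)·0.3922 - (1)·-2.1065) / (7) = -0.0464
  γ = (8 - (-1)·0.3922 - (3)·0.1247) / (-5) = -1.6036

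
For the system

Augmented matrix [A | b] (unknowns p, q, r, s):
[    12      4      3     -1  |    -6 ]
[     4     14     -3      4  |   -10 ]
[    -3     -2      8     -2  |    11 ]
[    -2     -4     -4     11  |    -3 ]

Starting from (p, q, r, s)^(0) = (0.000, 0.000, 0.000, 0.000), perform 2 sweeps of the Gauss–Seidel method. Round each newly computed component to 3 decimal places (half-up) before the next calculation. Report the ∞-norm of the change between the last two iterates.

Iteration 1:
  p = (-6 - (4)·0.000 - (3)·0.000 - (-1)·0.000) / (12) = -0.500
  q = (-10 - (4)·-0.500 - (-3)·0.000 - (4)·0.000) / (14) = -0.571
  r = (11 - (-3)·-0.500 - (-2)·-0.571 - (-2)·0.000) / (8) = 1.045
  s = (-3 - (-2)·-0.500 - (-4)·-0.571 - (-4)·1.045) / (11) = -0.191
Iteration 2:
  p = (-6 - (4)·-0.571 - (3)·1.045 - (-1)·-0.191) / (12) = -0.587
  q = (-10 - (4)·-0.587 - (-3)·1.045 - (4)·-0.191) / (14) = -0.268
  r = (11 - (-3)·-0.587 - (-2)·-0.268 - (-2)·-0.191) / (8) = 1.040
  s = (-3 - (-2)·-0.587 - (-4)·-0.268 - (-4)·1.040) / (11) = -0.099
Change: (-0.087, 0.303, -0.005, 0.092) → max |·| = 0.303

0.303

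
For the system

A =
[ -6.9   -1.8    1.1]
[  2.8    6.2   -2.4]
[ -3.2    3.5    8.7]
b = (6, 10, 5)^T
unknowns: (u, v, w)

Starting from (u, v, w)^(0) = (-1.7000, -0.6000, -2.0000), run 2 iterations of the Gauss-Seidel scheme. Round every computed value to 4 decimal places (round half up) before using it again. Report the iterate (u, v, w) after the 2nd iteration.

(-1.2625, 2.0554, -0.7165)

Iteration 1:
  u = (6 - (-1.8)·-0.6000 - (1.1)·-2.0000) / (-6.9) = -1.0319
  v = (10 - (2.8)·-1.0319 - (-2.4)·-2.0000) / (6.2) = 1.3047
  w = (5 - (-3.2)·-1.0319 - (3.5)·1.3047) / (8.7) = -0.3297
Iteration 2:
  u = (6 - (-1.8)·1.3047 - (1.1)·-0.3297) / (-6.9) = -1.2625
  v = (10 - (2.8)·-1.2625 - (-2.4)·-0.3297) / (6.2) = 2.0554
  w = (5 - (-3.2)·-1.2625 - (3.5)·2.0554) / (8.7) = -0.7165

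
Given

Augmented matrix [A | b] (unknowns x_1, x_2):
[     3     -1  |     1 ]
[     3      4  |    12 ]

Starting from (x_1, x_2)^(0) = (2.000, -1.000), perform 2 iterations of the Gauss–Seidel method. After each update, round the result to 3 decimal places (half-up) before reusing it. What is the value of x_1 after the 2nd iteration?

1.333

Iteration 1:
  x_1 = (1 - (-1)·-1.000) / (3) = 0.000
  x_2 = (12 - (3)·0.000) / (4) = 3.000
Iteration 2:
  x_1 = (1 - (-1)·3.000) / (3) = 1.333
  x_2 = (12 - (3)·1.333) / (4) = 2.000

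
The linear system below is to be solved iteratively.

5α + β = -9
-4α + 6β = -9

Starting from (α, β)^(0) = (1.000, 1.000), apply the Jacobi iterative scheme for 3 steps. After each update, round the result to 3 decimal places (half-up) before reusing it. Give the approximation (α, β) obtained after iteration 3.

(-1.233, -2.589)

Iteration 1:
  α = (-9 - (1)·1.000) / (5) = -2.000
  β = (-9 - (-4)·1.000) / (6) = -0.833
Iteration 2:
  α = (-9 - (1)·-0.833) / (5) = -1.633
  β = (-9 - (-4)·-2.000) / (6) = -2.833
Iteration 3:
  α = (-9 - (1)·-2.833) / (5) = -1.233
  β = (-9 - (-4)·-1.633) / (6) = -2.589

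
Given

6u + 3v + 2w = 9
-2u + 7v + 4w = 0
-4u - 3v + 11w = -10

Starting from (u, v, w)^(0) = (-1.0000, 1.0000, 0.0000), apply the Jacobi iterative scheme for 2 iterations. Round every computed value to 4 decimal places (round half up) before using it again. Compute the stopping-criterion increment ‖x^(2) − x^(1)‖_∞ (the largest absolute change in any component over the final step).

1.1428

Iteration 1:
  u = (9 - (3)·1.0000 - (2)·0.0000) / (6) = 1.0000
  v = (0 - (-2)·-1.0000 - (4)·0.0000) / (7) = -0.2857
  w = (-10 - (-4)·-1.0000 - (-3)·1.0000) / (11) = -1.0000
Iteration 2:
  u = (9 - (3)·-0.2857 - (2)·-1.0000) / (6) = 1.9762
  v = (0 - (-2)·1.0000 - (4)·-1.0000) / (7) = 0.8571
  w = (-10 - (-4)·1.0000 - (-3)·-0.2857) / (11) = -0.6234
Change: (0.9762, 1.1428, 0.3766) → max |·| = 1.1428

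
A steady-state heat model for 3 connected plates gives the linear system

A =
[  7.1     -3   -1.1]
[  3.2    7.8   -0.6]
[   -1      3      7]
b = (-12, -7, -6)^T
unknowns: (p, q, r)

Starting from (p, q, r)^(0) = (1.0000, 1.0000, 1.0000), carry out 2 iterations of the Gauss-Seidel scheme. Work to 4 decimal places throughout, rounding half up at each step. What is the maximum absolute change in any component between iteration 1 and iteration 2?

Iteration 1:
  p = (-12 - (-3)·1.0000 - (-1.1)·1.0000) / (7.1) = -1.1127
  q = (-7 - (3.2)·-1.1127 - (-0.6)·1.0000) / (7.8) = -0.3640
  r = (-6 - (-1)·-1.1127 - (3)·-0.3640) / (7) = -0.8601
Iteration 2:
  p = (-12 - (-3)·-0.3640 - (-1.1)·-0.8601) / (7.1) = -1.9772
  q = (-7 - (3.2)·-1.9772 - (-0.6)·-0.8601) / (7.8) = -0.1524
  r = (-6 - (-1)·-1.9772 - (3)·-0.1524) / (7) = -1.0743
Change: (-0.8645, 0.2116, -0.2142) → max |·| = 0.8645

0.8645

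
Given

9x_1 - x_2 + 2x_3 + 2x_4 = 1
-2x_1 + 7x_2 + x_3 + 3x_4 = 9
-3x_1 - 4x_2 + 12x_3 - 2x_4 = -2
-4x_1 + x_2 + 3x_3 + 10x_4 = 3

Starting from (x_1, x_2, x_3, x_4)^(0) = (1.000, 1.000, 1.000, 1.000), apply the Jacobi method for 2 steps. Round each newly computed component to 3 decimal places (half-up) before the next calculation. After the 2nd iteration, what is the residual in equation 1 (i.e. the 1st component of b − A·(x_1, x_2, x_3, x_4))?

1.582

Iteration 1:
  x_1 = (1 - (-1)·1.000 - (2)·1.000 - (2)·1.000) / (9) = -0.222
  x_2 = (9 - (-2)·1.000 - (1)·1.000 - (3)·1.000) / (7) = 1.000
  x_3 = (-2 - (-3)·1.000 - (-4)·1.000 - (-2)·1.000) / (12) = 0.583
  x_4 = (3 - (-4)·1.000 - (1)·1.000 - (3)·1.000) / (10) = 0.300
Iteration 2:
  x_1 = (1 - (-1)·1.000 - (2)·0.583 - (2)·0.300) / (9) = 0.026
  x_2 = (9 - (-2)·-0.222 - (1)·0.583 - (3)·0.300) / (7) = 1.010
  x_3 = (-2 - (-3)·-0.222 - (-4)·1.000 - (-2)·0.300) / (12) = 0.161
  x_4 = (3 - (-4)·-0.222 - (1)·1.000 - (3)·0.583) / (10) = -0.064
Residual b − A·x = (1.582, 2.013, 0.058, 2.251)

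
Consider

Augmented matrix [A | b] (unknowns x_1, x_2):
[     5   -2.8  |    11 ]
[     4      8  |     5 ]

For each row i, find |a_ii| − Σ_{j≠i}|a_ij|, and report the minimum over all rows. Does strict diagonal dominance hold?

2.2

row 1: |5| − (2.8) = 2.2
row 2: |8| − (4) = 4
minimum over rows = 2.2 → strictly diagonally dominant (convergence guaranteed)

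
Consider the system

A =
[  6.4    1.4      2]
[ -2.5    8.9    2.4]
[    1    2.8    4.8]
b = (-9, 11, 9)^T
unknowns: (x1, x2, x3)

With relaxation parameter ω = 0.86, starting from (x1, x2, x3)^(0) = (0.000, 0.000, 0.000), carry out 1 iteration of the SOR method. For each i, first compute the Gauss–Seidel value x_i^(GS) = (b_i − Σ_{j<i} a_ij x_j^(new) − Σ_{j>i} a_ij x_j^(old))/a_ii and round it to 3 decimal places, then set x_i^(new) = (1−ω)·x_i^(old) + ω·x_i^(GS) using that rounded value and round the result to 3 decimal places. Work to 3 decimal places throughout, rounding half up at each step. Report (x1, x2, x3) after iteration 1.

Iteration 1:
  x1: GS value = (-9 - (1.4)·0.000 - (2)·0.000) / (6.4) = -1.406;  x1 ← (1−ω)·0.000 + ω·-1.406 = -1.209
  x2: GS value = (11 - (-2.5)·-1.209 - (2.4)·0.000) / (8.9) = 0.896;  x2 ← (1−ω)·0.000 + ω·0.896 = 0.771
  x3: GS value = (9 - (1)·-1.209 - (2.8)·0.771) / (4.8) = 1.677;  x3 ← (1−ω)·0.000 + ω·1.677 = 1.442

(-1.209, 0.771, 1.442)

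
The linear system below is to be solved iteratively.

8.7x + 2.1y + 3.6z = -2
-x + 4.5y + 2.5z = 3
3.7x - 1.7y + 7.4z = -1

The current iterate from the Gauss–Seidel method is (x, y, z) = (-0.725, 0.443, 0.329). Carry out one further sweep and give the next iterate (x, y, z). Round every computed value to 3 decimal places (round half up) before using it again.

(-0.473, 0.379, 0.188)

One sweep:
  x = (-2 - (2.1)·0.443 - (3.6)·0.329) / (8.7) = -0.473
  y = (3 - (-1)·-0.473 - (2.5)·0.329) / (4.5) = 0.379
  z = (-1 - (3.7)·-0.473 - (-1.7)·0.379) / (7.4) = 0.188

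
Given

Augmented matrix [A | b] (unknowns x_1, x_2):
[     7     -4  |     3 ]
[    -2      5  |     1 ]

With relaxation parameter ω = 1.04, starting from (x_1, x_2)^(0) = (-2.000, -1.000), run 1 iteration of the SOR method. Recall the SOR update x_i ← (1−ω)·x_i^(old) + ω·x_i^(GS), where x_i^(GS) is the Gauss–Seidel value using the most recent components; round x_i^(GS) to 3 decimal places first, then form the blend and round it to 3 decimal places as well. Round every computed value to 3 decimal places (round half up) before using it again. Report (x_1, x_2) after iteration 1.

(-0.069, 0.219)

Iteration 1:
  x_1: GS value = (3 - (-4)·-1.000) / (7) = -0.143;  x_1 ← (1−ω)·-2.000 + ω·-0.143 = -0.069
  x_2: GS value = (1 - (-2)·-0.069) / (5) = 0.172;  x_2 ← (1−ω)·-1.000 + ω·0.172 = 0.219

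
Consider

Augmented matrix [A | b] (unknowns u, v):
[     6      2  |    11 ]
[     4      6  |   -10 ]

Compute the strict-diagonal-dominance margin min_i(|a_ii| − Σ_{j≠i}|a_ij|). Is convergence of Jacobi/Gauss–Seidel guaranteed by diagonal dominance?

2

row 1: |6| − (2) = 4
row 2: |6| − (4) = 2
minimum over rows = 2 → strictly diagonally dominant (convergence guaranteed)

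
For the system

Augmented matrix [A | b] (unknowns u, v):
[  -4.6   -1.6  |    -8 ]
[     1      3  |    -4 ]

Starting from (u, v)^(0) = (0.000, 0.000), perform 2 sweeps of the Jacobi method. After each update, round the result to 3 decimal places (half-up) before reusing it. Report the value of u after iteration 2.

Iteration 1:
  u = (-8 - (-1.6)·0.000) / (-4.6) = 1.739
  v = (-4 - (1)·0.000) / (3) = -1.333
Iteration 2:
  u = (-8 - (-1.6)·-1.333) / (-4.6) = 2.203
  v = (-4 - (1)·1.739) / (3) = -1.913

2.203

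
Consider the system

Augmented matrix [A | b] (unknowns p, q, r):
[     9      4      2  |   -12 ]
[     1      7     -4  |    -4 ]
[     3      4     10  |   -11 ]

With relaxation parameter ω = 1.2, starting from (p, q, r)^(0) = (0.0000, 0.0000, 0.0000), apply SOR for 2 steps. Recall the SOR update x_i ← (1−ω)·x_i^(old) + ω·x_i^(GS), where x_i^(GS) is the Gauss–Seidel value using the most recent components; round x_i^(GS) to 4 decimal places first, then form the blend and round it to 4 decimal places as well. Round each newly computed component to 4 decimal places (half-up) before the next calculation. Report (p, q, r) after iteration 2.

(-0.9148, -0.8213, -0.4871)

Iteration 1:
  p: GS value = (-12 - (4)·0.0000 - (2)·0.0000) / (9) = -1.3333;  p ← (1−ω)·0.0000 + ω·-1.3333 = -1.6000
  q: GS value = (-4 - (1)·-1.6000 - (-4)·0.0000) / (7) = -0.3429;  q ← (1−ω)·0.0000 + ω·-0.3429 = -0.4115
  r: GS value = (-11 - (3)·-1.6000 - (4)·-0.4115) / (10) = -0.4554;  r ← (1−ω)·0.0000 + ω·-0.4554 = -0.5465
Iteration 2:
  p: GS value = (-12 - (4)·-0.4115 - (2)·-0.5465) / (9) = -1.0290;  p ← (1−ω)·-1.6000 + ω·-1.0290 = -0.9148
  q: GS value = (-4 - (1)·-0.9148 - (-4)·-0.5465) / (7) = -0.7530;  q ← (1−ω)·-0.4115 + ω·-0.7530 = -0.8213
  r: GS value = (-11 - (3)·-0.9148 - (4)·-0.8213) / (10) = -0.4970;  r ← (1−ω)·-0.5465 + ω·-0.4970 = -0.4871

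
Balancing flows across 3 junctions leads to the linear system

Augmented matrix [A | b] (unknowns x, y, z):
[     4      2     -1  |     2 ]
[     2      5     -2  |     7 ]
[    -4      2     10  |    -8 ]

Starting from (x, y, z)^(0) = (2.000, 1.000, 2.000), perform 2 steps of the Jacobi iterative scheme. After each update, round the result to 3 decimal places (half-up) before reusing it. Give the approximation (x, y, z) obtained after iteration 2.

Iteration 1:
  x = (2 - (2)·1.000 - (-1)·2.000) / (4) = 0.500
  y = (7 - (2)·2.000 - (-2)·2.000) / (5) = 1.400
  z = (-8 - (-4)·2.000 - (2)·1.000) / (10) = -0.200
Iteration 2:
  x = (2 - (2)·1.400 - (-1)·-0.200) / (4) = -0.250
  y = (7 - (2)·0.500 - (-2)·-0.200) / (5) = 1.120
  z = (-8 - (-4)·0.500 - (2)·1.400) / (10) = -0.880

(-0.250, 1.120, -0.880)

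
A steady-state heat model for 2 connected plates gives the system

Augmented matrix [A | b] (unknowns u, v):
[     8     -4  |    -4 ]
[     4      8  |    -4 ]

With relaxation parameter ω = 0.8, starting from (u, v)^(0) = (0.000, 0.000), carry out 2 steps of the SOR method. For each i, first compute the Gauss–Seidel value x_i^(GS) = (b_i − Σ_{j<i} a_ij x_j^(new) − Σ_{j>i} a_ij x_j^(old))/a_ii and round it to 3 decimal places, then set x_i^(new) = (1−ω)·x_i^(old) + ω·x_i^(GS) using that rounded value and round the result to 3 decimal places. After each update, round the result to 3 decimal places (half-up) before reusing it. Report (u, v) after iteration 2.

Iteration 1:
  u: GS value = (-4 - (-4)·0.000) / (8) = -0.500;  u ← (1−ω)·0.000 + ω·-0.500 = -0.400
  v: GS value = (-4 - (4)·-0.400) / (8) = -0.300;  v ← (1−ω)·0.000 + ω·-0.300 = -0.240
Iteration 2:
  u: GS value = (-4 - (-4)·-0.240) / (8) = -0.620;  u ← (1−ω)·-0.400 + ω·-0.620 = -0.576
  v: GS value = (-4 - (4)·-0.576) / (8) = -0.212;  v ← (1−ω)·-0.240 + ω·-0.212 = -0.218

(-0.576, -0.218)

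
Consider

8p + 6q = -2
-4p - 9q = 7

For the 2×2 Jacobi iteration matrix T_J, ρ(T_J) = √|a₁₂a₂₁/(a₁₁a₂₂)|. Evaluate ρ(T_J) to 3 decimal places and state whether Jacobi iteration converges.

a₁₂a₂₁/(a₁₁a₂₂) = (6)·(-4) / ((8)·(-9)) = 0.333333
ρ = √|0.333333| = √0.333333 = 0.577
ρ < 1, so Jacobi converges

0.577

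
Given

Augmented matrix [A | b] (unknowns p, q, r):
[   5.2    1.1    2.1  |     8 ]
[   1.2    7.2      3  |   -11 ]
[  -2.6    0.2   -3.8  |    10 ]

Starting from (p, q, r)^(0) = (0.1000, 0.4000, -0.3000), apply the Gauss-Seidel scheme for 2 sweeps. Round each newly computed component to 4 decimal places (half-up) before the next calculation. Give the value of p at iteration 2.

Iteration 1:
  p = (8 - (1.1)·0.4000 - (2.1)·-0.3000) / (5.2) = 1.5750
  q = (-11 - (1.2)·1.5750 - (3)·-0.3000) / (7.2) = -1.6653
  r = (10 - (-2.6)·1.5750 - (0.2)·-1.6653) / (-3.8) = -3.7969
Iteration 2:
  p = (8 - (1.1)·-1.6653 - (2.1)·-3.7969) / (5.2) = 3.4241
  q = (-11 - (1.2)·3.4241 - (3)·-3.7969) / (7.2) = -0.5164
  r = (10 - (-2.6)·3.4241 - (0.2)·-0.5164) / (-3.8) = -5.0016

3.4241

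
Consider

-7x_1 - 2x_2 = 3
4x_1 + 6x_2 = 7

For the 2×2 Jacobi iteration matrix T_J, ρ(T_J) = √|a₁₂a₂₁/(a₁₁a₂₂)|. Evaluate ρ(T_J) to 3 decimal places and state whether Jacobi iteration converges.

a₁₂a₂₁/(a₁₁a₂₂) = (-2)·(4) / ((-7)·(6)) = 0.190476
ρ = √|0.190476| = √0.190476 = 0.436
ρ < 1, so Jacobi converges

0.436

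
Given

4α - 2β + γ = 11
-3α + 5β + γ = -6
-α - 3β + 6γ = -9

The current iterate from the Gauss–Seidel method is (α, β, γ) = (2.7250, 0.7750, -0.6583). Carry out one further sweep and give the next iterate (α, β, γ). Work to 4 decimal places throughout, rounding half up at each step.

One sweep:
  α = (11 - (-2)·0.7750 - (1)·-0.6583) / (4) = 3.3021
  β = (-6 - (-3)·3.3021 - (1)·-0.6583) / (5) = 0.9129
  γ = (-9 - (-1)·3.3021 - (-3)·0.9129) / (6) = -0.4932

(3.3021, 0.9129, -0.4932)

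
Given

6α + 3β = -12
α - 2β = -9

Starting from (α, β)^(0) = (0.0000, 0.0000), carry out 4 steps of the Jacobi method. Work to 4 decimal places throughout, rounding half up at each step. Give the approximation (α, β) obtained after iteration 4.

Iteration 1:
  α = (-12 - (3)·0.0000) / (6) = -2.0000
  β = (-9 - (1)·0.0000) / (-2) = 4.5000
Iteration 2:
  α = (-12 - (3)·4.5000) / (6) = -4.2500
  β = (-9 - (1)·-2.0000) / (-2) = 3.5000
Iteration 3:
  α = (-12 - (3)·3.5000) / (6) = -3.7500
  β = (-9 - (1)·-4.2500) / (-2) = 2.3750
Iteration 4:
  α = (-12 - (3)·2.3750) / (6) = -3.1875
  β = (-9 - (1)·-3.7500) / (-2) = 2.6250

(-3.1875, 2.6250)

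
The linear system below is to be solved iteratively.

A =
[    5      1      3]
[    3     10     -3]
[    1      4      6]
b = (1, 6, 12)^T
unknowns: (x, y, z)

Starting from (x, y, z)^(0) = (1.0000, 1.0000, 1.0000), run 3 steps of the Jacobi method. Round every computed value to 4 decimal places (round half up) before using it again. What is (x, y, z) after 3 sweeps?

Iteration 1:
  x = (1 - (1)·1.0000 - (3)·1.0000) / (5) = -0.6000
  y = (6 - (3)·1.0000 - (-3)·1.0000) / (10) = 0.6000
  z = (12 - (1)·1.0000 - (4)·1.0000) / (6) = 1.1667
Iteration 2:
  x = (1 - (1)·0.6000 - (3)·1.1667) / (5) = -0.6200
  y = (6 - (3)·-0.6000 - (-3)·1.1667) / (10) = 1.1300
  z = (12 - (1)·-0.6000 - (4)·0.6000) / (6) = 1.7000
Iteration 3:
  x = (1 - (1)·1.1300 - (3)·1.7000) / (5) = -1.0460
  y = (6 - (3)·-0.6200 - (-3)·1.7000) / (10) = 1.2960
  z = (12 - (1)·-0.6200 - (4)·1.1300) / (6) = 1.3500

(-1.0460, 1.2960, 1.3500)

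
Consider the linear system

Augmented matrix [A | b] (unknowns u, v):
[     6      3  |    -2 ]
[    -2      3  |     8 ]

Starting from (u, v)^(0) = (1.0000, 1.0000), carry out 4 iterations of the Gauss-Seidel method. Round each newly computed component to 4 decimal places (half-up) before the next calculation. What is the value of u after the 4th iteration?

Iteration 1:
  u = (-2 - (3)·1.0000) / (6) = -0.8333
  v = (8 - (-2)·-0.8333) / (3) = 2.1111
Iteration 2:
  u = (-2 - (3)·2.1111) / (6) = -1.3889
  v = (8 - (-2)·-1.3889) / (3) = 1.7407
Iteration 3:
  u = (-2 - (3)·1.7407) / (6) = -1.2037
  v = (8 - (-2)·-1.2037) / (3) = 1.8642
Iteration 4:
  u = (-2 - (3)·1.8642) / (6) = -1.2654
  v = (8 - (-2)·-1.2654) / (3) = 1.8231

-1.2654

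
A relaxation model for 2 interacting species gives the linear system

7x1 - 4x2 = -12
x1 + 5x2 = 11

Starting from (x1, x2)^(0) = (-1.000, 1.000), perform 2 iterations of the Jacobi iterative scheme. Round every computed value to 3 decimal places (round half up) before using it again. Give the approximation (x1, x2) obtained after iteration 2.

(-0.343, 2.429)

Iteration 1:
  x1 = (-12 - (-4)·1.000) / (7) = -1.143
  x2 = (11 - (1)·-1.000) / (5) = 2.400
Iteration 2:
  x1 = (-12 - (-4)·2.400) / (7) = -0.343
  x2 = (11 - (1)·-1.143) / (5) = 2.429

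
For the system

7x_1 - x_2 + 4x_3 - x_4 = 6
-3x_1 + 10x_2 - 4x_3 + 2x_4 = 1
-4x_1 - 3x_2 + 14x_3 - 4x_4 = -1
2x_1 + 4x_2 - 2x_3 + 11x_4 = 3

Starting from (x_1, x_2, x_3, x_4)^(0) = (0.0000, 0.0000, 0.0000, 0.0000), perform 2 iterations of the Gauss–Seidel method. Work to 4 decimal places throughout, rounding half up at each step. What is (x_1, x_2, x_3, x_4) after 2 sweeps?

(0.7699, 0.4245, 0.2488, 0.0236)

Iteration 1:
  x_1 = (6 - (-1)·0.0000 - (4)·0.0000 - (-1)·0.0000) / (7) = 0.8571
  x_2 = (1 - (-3)·0.8571 - (-4)·0.0000 - (2)·0.0000) / (10) = 0.3571
  x_3 = (-1 - (-4)·0.8571 - (-3)·0.3571 - (-4)·0.0000) / (14) = 0.2500
  x_4 = (3 - (2)·0.8571 - (4)·0.3571 - (-2)·0.2500) / (11) = 0.0325
Iteration 2:
  x_1 = (6 - (-1)·0.3571 - (4)·0.2500 - (-1)·0.0325) / (7) = 0.7699
  x_2 = (1 - (-3)·0.7699 - (-4)·0.2500 - (2)·0.0325) / (10) = 0.4245
  x_3 = (-1 - (-4)·0.7699 - (-3)·0.4245 - (-4)·0.0325) / (14) = 0.2488
  x_4 = (3 - (2)·0.7699 - (4)·0.4245 - (-2)·0.2488) / (11) = 0.0236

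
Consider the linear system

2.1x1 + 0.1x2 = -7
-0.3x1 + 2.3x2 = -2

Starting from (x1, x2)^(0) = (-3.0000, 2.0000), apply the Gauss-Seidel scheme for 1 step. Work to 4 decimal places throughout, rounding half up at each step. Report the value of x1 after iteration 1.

-3.4286

Iteration 1:
  x1 = (-7 - (0.1)·2.0000) / (2.1) = -3.4286
  x2 = (-2 - (-0.3)·-3.4286) / (2.3) = -1.3168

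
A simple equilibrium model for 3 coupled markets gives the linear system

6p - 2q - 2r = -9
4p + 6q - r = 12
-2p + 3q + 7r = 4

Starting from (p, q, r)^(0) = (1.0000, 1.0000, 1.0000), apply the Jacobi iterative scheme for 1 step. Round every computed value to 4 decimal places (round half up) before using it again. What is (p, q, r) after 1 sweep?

(-0.8333, 1.5000, 0.4286)

Iteration 1:
  p = (-9 - (-2)·1.0000 - (-2)·1.0000) / (6) = -0.8333
  q = (12 - (4)·1.0000 - (-1)·1.0000) / (6) = 1.5000
  r = (4 - (-2)·1.0000 - (3)·1.0000) / (7) = 0.4286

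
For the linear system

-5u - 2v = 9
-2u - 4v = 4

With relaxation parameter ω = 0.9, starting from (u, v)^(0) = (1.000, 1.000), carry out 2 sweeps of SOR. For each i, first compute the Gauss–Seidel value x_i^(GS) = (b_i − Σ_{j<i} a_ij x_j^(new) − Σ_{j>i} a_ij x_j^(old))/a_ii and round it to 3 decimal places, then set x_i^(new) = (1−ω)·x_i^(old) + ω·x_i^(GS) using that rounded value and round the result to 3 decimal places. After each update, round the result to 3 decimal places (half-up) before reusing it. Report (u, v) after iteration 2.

(-1.824, -0.075)

Iteration 1:
  u: GS value = (9 - (-2)·1.000) / (-5) = -2.200;  u ← (1−ω)·1.000 + ω·-2.200 = -1.880
  v: GS value = (4 - (-2)·-1.880) / (-4) = -0.060;  v ← (1−ω)·1.000 + ω·-0.060 = 0.046
Iteration 2:
  u: GS value = (9 - (-2)·0.046) / (-5) = -1.818;  u ← (1−ω)·-1.880 + ω·-1.818 = -1.824
  v: GS value = (4 - (-2)·-1.824) / (-4) = -0.088;  v ← (1−ω)·0.046 + ω·-0.088 = -0.075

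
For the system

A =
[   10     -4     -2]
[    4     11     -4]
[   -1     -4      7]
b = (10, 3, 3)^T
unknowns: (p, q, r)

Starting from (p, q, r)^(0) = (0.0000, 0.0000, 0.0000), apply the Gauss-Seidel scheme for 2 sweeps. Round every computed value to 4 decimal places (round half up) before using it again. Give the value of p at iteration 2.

Iteration 1:
  p = (10 - (-4)·0.0000 - (-2)·0.0000) / (10) = 1.0000
  q = (3 - (4)·1.0000 - (-4)·0.0000) / (11) = -0.0909
  r = (3 - (-1)·1.0000 - (-4)·-0.0909) / (7) = 0.5195
Iteration 2:
  p = (10 - (-4)·-0.0909 - (-2)·0.5195) / (10) = 1.0675
  q = (3 - (4)·1.0675 - (-4)·0.5195) / (11) = 0.0735
  r = (3 - (-1)·1.0675 - (-4)·0.0735) / (7) = 0.6231

1.0675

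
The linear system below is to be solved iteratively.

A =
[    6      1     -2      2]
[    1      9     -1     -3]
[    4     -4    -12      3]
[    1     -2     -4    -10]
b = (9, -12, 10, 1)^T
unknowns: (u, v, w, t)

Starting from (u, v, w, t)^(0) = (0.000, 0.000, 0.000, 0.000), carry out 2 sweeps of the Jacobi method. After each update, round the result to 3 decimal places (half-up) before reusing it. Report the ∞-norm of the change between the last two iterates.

Iteration 1:
  u = (9 - (1)·0.000 - (-2)·0.000 - (2)·0.000) / (6) = 1.500
  v = (-12 - (1)·0.000 - (-1)·0.000 - (-3)·0.000) / (9) = -1.333
  w = (10 - (4)·0.000 - (-4)·0.000 - (3)·0.000) / (-12) = -0.833
  t = (1 - (1)·0.000 - (-2)·0.000 - (-4)·0.000) / (-10) = -0.100
Iteration 2:
  u = (9 - (1)·-1.333 - (-2)·-0.833 - (2)·-0.100) / (6) = 1.478
  v = (-12 - (1)·1.500 - (-1)·-0.833 - (-3)·-0.100) / (9) = -1.626
  w = (10 - (4)·1.500 - (-4)·-1.333 - (3)·-0.100) / (-12) = 0.086
  t = (1 - (1)·1.500 - (-2)·-1.333 - (-4)·-0.833) / (-10) = 0.650
Change: (-0.022, -0.293, 0.919, 0.750) → max |·| = 0.919

0.919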